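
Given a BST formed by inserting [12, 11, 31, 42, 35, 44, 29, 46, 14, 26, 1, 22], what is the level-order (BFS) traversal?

Tree insertion order: [12, 11, 31, 42, 35, 44, 29, 46, 14, 26, 1, 22]
Tree (level-order array): [12, 11, 31, 1, None, 29, 42, None, None, 14, None, 35, 44, None, 26, None, None, None, 46, 22]
BFS from the root, enqueuing left then right child of each popped node:
  queue [12] -> pop 12, enqueue [11, 31], visited so far: [12]
  queue [11, 31] -> pop 11, enqueue [1], visited so far: [12, 11]
  queue [31, 1] -> pop 31, enqueue [29, 42], visited so far: [12, 11, 31]
  queue [1, 29, 42] -> pop 1, enqueue [none], visited so far: [12, 11, 31, 1]
  queue [29, 42] -> pop 29, enqueue [14], visited so far: [12, 11, 31, 1, 29]
  queue [42, 14] -> pop 42, enqueue [35, 44], visited so far: [12, 11, 31, 1, 29, 42]
  queue [14, 35, 44] -> pop 14, enqueue [26], visited so far: [12, 11, 31, 1, 29, 42, 14]
  queue [35, 44, 26] -> pop 35, enqueue [none], visited so far: [12, 11, 31, 1, 29, 42, 14, 35]
  queue [44, 26] -> pop 44, enqueue [46], visited so far: [12, 11, 31, 1, 29, 42, 14, 35, 44]
  queue [26, 46] -> pop 26, enqueue [22], visited so far: [12, 11, 31, 1, 29, 42, 14, 35, 44, 26]
  queue [46, 22] -> pop 46, enqueue [none], visited so far: [12, 11, 31, 1, 29, 42, 14, 35, 44, 26, 46]
  queue [22] -> pop 22, enqueue [none], visited so far: [12, 11, 31, 1, 29, 42, 14, 35, 44, 26, 46, 22]
Result: [12, 11, 31, 1, 29, 42, 14, 35, 44, 26, 46, 22]


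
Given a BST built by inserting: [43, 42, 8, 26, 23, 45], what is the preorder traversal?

Tree insertion order: [43, 42, 8, 26, 23, 45]
Tree (level-order array): [43, 42, 45, 8, None, None, None, None, 26, 23]
Preorder traversal: [43, 42, 8, 26, 23, 45]


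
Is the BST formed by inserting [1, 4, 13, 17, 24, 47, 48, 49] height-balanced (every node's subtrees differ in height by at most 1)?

Tree (level-order array): [1, None, 4, None, 13, None, 17, None, 24, None, 47, None, 48, None, 49]
Definition: a tree is height-balanced if, at every node, |h(left) - h(right)| <= 1 (empty subtree has height -1).
Bottom-up per-node check:
  node 49: h_left=-1, h_right=-1, diff=0 [OK], height=0
  node 48: h_left=-1, h_right=0, diff=1 [OK], height=1
  node 47: h_left=-1, h_right=1, diff=2 [FAIL (|-1-1|=2 > 1)], height=2
  node 24: h_left=-1, h_right=2, diff=3 [FAIL (|-1-2|=3 > 1)], height=3
  node 17: h_left=-1, h_right=3, diff=4 [FAIL (|-1-3|=4 > 1)], height=4
  node 13: h_left=-1, h_right=4, diff=5 [FAIL (|-1-4|=5 > 1)], height=5
  node 4: h_left=-1, h_right=5, diff=6 [FAIL (|-1-5|=6 > 1)], height=6
  node 1: h_left=-1, h_right=6, diff=7 [FAIL (|-1-6|=7 > 1)], height=7
Node 47 violates the condition: |-1 - 1| = 2 > 1.
Result: Not balanced


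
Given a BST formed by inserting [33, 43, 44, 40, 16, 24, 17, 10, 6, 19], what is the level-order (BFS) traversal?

Tree insertion order: [33, 43, 44, 40, 16, 24, 17, 10, 6, 19]
Tree (level-order array): [33, 16, 43, 10, 24, 40, 44, 6, None, 17, None, None, None, None, None, None, None, None, 19]
BFS from the root, enqueuing left then right child of each popped node:
  queue [33] -> pop 33, enqueue [16, 43], visited so far: [33]
  queue [16, 43] -> pop 16, enqueue [10, 24], visited so far: [33, 16]
  queue [43, 10, 24] -> pop 43, enqueue [40, 44], visited so far: [33, 16, 43]
  queue [10, 24, 40, 44] -> pop 10, enqueue [6], visited so far: [33, 16, 43, 10]
  queue [24, 40, 44, 6] -> pop 24, enqueue [17], visited so far: [33, 16, 43, 10, 24]
  queue [40, 44, 6, 17] -> pop 40, enqueue [none], visited so far: [33, 16, 43, 10, 24, 40]
  queue [44, 6, 17] -> pop 44, enqueue [none], visited so far: [33, 16, 43, 10, 24, 40, 44]
  queue [6, 17] -> pop 6, enqueue [none], visited so far: [33, 16, 43, 10, 24, 40, 44, 6]
  queue [17] -> pop 17, enqueue [19], visited so far: [33, 16, 43, 10, 24, 40, 44, 6, 17]
  queue [19] -> pop 19, enqueue [none], visited so far: [33, 16, 43, 10, 24, 40, 44, 6, 17, 19]
Result: [33, 16, 43, 10, 24, 40, 44, 6, 17, 19]


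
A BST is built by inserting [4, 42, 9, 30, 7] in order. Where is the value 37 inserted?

Starting tree (level order): [4, None, 42, 9, None, 7, 30]
Insertion path: 4 -> 42 -> 9 -> 30
Result: insert 37 as right child of 30
Final tree (level order): [4, None, 42, 9, None, 7, 30, None, None, None, 37]


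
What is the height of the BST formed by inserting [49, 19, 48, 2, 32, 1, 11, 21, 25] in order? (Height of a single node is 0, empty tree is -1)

Insertion order: [49, 19, 48, 2, 32, 1, 11, 21, 25]
Tree (level-order array): [49, 19, None, 2, 48, 1, 11, 32, None, None, None, None, None, 21, None, None, 25]
Compute height bottom-up (empty subtree = -1):
  height(1) = 1 + max(-1, -1) = 0
  height(11) = 1 + max(-1, -1) = 0
  height(2) = 1 + max(0, 0) = 1
  height(25) = 1 + max(-1, -1) = 0
  height(21) = 1 + max(-1, 0) = 1
  height(32) = 1 + max(1, -1) = 2
  height(48) = 1 + max(2, -1) = 3
  height(19) = 1 + max(1, 3) = 4
  height(49) = 1 + max(4, -1) = 5
Height = 5


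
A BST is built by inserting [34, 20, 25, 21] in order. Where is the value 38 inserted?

Starting tree (level order): [34, 20, None, None, 25, 21]
Insertion path: 34
Result: insert 38 as right child of 34
Final tree (level order): [34, 20, 38, None, 25, None, None, 21]


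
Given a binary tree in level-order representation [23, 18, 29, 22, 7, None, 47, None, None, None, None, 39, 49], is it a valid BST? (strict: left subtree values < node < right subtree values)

Level-order array: [23, 18, 29, 22, 7, None, 47, None, None, None, None, 39, 49]
Validate using subtree bounds (lo, hi): at each node, require lo < value < hi,
then recurse left with hi=value and right with lo=value.
Preorder trace (stopping at first violation):
  at node 23 with bounds (-inf, +inf): OK
  at node 18 with bounds (-inf, 23): OK
  at node 22 with bounds (-inf, 18): VIOLATION
Node 22 violates its bound: not (-inf < 22 < 18).
Result: Not a valid BST


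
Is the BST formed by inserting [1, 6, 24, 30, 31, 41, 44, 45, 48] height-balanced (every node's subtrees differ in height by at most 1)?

Tree (level-order array): [1, None, 6, None, 24, None, 30, None, 31, None, 41, None, 44, None, 45, None, 48]
Definition: a tree is height-balanced if, at every node, |h(left) - h(right)| <= 1 (empty subtree has height -1).
Bottom-up per-node check:
  node 48: h_left=-1, h_right=-1, diff=0 [OK], height=0
  node 45: h_left=-1, h_right=0, diff=1 [OK], height=1
  node 44: h_left=-1, h_right=1, diff=2 [FAIL (|-1-1|=2 > 1)], height=2
  node 41: h_left=-1, h_right=2, diff=3 [FAIL (|-1-2|=3 > 1)], height=3
  node 31: h_left=-1, h_right=3, diff=4 [FAIL (|-1-3|=4 > 1)], height=4
  node 30: h_left=-1, h_right=4, diff=5 [FAIL (|-1-4|=5 > 1)], height=5
  node 24: h_left=-1, h_right=5, diff=6 [FAIL (|-1-5|=6 > 1)], height=6
  node 6: h_left=-1, h_right=6, diff=7 [FAIL (|-1-6|=7 > 1)], height=7
  node 1: h_left=-1, h_right=7, diff=8 [FAIL (|-1-7|=8 > 1)], height=8
Node 44 violates the condition: |-1 - 1| = 2 > 1.
Result: Not balanced


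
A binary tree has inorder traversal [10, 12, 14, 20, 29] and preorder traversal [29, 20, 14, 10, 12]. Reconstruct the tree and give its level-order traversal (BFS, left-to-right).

Inorder:  [10, 12, 14, 20, 29]
Preorder: [29, 20, 14, 10, 12]
Algorithm: preorder visits root first, so consume preorder in order;
for each root, split the current inorder slice at that value into
left-subtree inorder and right-subtree inorder, then recurse.
Recursive splits:
  root=29; inorder splits into left=[10, 12, 14, 20], right=[]
  root=20; inorder splits into left=[10, 12, 14], right=[]
  root=14; inorder splits into left=[10, 12], right=[]
  root=10; inorder splits into left=[], right=[12]
  root=12; inorder splits into left=[], right=[]
Reconstructed level-order: [29, 20, 14, 10, 12]


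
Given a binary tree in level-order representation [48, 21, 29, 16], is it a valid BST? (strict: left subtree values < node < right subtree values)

Level-order array: [48, 21, 29, 16]
Validate using subtree bounds (lo, hi): at each node, require lo < value < hi,
then recurse left with hi=value and right with lo=value.
Preorder trace (stopping at first violation):
  at node 48 with bounds (-inf, +inf): OK
  at node 21 with bounds (-inf, 48): OK
  at node 16 with bounds (-inf, 21): OK
  at node 29 with bounds (48, +inf): VIOLATION
Node 29 violates its bound: not (48 < 29 < +inf).
Result: Not a valid BST


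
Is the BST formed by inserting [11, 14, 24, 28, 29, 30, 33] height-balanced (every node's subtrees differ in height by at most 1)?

Tree (level-order array): [11, None, 14, None, 24, None, 28, None, 29, None, 30, None, 33]
Definition: a tree is height-balanced if, at every node, |h(left) - h(right)| <= 1 (empty subtree has height -1).
Bottom-up per-node check:
  node 33: h_left=-1, h_right=-1, diff=0 [OK], height=0
  node 30: h_left=-1, h_right=0, diff=1 [OK], height=1
  node 29: h_left=-1, h_right=1, diff=2 [FAIL (|-1-1|=2 > 1)], height=2
  node 28: h_left=-1, h_right=2, diff=3 [FAIL (|-1-2|=3 > 1)], height=3
  node 24: h_left=-1, h_right=3, diff=4 [FAIL (|-1-3|=4 > 1)], height=4
  node 14: h_left=-1, h_right=4, diff=5 [FAIL (|-1-4|=5 > 1)], height=5
  node 11: h_left=-1, h_right=5, diff=6 [FAIL (|-1-5|=6 > 1)], height=6
Node 29 violates the condition: |-1 - 1| = 2 > 1.
Result: Not balanced


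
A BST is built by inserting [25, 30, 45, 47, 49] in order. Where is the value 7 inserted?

Starting tree (level order): [25, None, 30, None, 45, None, 47, None, 49]
Insertion path: 25
Result: insert 7 as left child of 25
Final tree (level order): [25, 7, 30, None, None, None, 45, None, 47, None, 49]


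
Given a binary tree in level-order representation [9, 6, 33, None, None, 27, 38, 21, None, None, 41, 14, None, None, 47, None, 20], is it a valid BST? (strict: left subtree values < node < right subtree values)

Level-order array: [9, 6, 33, None, None, 27, 38, 21, None, None, 41, 14, None, None, 47, None, 20]
Validate using subtree bounds (lo, hi): at each node, require lo < value < hi,
then recurse left with hi=value and right with lo=value.
Preorder trace (stopping at first violation):
  at node 9 with bounds (-inf, +inf): OK
  at node 6 with bounds (-inf, 9): OK
  at node 33 with bounds (9, +inf): OK
  at node 27 with bounds (9, 33): OK
  at node 21 with bounds (9, 27): OK
  at node 14 with bounds (9, 21): OK
  at node 20 with bounds (14, 21): OK
  at node 38 with bounds (33, +inf): OK
  at node 41 with bounds (38, +inf): OK
  at node 47 with bounds (41, +inf): OK
No violation found at any node.
Result: Valid BST


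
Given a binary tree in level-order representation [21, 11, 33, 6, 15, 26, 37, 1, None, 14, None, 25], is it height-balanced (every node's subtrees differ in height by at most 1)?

Tree (level-order array): [21, 11, 33, 6, 15, 26, 37, 1, None, 14, None, 25]
Definition: a tree is height-balanced if, at every node, |h(left) - h(right)| <= 1 (empty subtree has height -1).
Bottom-up per-node check:
  node 1: h_left=-1, h_right=-1, diff=0 [OK], height=0
  node 6: h_left=0, h_right=-1, diff=1 [OK], height=1
  node 14: h_left=-1, h_right=-1, diff=0 [OK], height=0
  node 15: h_left=0, h_right=-1, diff=1 [OK], height=1
  node 11: h_left=1, h_right=1, diff=0 [OK], height=2
  node 25: h_left=-1, h_right=-1, diff=0 [OK], height=0
  node 26: h_left=0, h_right=-1, diff=1 [OK], height=1
  node 37: h_left=-1, h_right=-1, diff=0 [OK], height=0
  node 33: h_left=1, h_right=0, diff=1 [OK], height=2
  node 21: h_left=2, h_right=2, diff=0 [OK], height=3
All nodes satisfy the balance condition.
Result: Balanced


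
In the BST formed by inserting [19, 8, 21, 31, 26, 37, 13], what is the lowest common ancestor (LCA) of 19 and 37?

Tree insertion order: [19, 8, 21, 31, 26, 37, 13]
Tree (level-order array): [19, 8, 21, None, 13, None, 31, None, None, 26, 37]
In a BST, the LCA of p=19, q=37 is the first node v on the
root-to-leaf path with p <= v <= q (go left if both < v, right if both > v).
Walk from root:
  at 19: 19 <= 19 <= 37, this is the LCA
LCA = 19


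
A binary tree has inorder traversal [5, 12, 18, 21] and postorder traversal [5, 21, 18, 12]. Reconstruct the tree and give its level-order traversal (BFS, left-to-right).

Inorder:   [5, 12, 18, 21]
Postorder: [5, 21, 18, 12]
Algorithm: postorder visits root last, so walk postorder right-to-left;
each value is the root of the current inorder slice — split it at that
value, recurse on the right subtree first, then the left.
Recursive splits:
  root=12; inorder splits into left=[5], right=[18, 21]
  root=18; inorder splits into left=[], right=[21]
  root=21; inorder splits into left=[], right=[]
  root=5; inorder splits into left=[], right=[]
Reconstructed level-order: [12, 5, 18, 21]


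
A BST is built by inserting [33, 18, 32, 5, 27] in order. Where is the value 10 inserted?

Starting tree (level order): [33, 18, None, 5, 32, None, None, 27]
Insertion path: 33 -> 18 -> 5
Result: insert 10 as right child of 5
Final tree (level order): [33, 18, None, 5, 32, None, 10, 27]


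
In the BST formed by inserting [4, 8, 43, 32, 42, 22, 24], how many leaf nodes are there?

Tree built from: [4, 8, 43, 32, 42, 22, 24]
Tree (level-order array): [4, None, 8, None, 43, 32, None, 22, 42, None, 24]
Rule: A leaf has 0 children.
Per-node child counts:
  node 4: 1 child(ren)
  node 8: 1 child(ren)
  node 43: 1 child(ren)
  node 32: 2 child(ren)
  node 22: 1 child(ren)
  node 24: 0 child(ren)
  node 42: 0 child(ren)
Matching nodes: [24, 42]
Count of leaf nodes: 2


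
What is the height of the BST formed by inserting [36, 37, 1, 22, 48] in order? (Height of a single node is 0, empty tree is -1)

Insertion order: [36, 37, 1, 22, 48]
Tree (level-order array): [36, 1, 37, None, 22, None, 48]
Compute height bottom-up (empty subtree = -1):
  height(22) = 1 + max(-1, -1) = 0
  height(1) = 1 + max(-1, 0) = 1
  height(48) = 1 + max(-1, -1) = 0
  height(37) = 1 + max(-1, 0) = 1
  height(36) = 1 + max(1, 1) = 2
Height = 2


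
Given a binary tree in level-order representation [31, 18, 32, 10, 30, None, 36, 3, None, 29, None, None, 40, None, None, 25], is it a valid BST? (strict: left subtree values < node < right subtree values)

Level-order array: [31, 18, 32, 10, 30, None, 36, 3, None, 29, None, None, 40, None, None, 25]
Validate using subtree bounds (lo, hi): at each node, require lo < value < hi,
then recurse left with hi=value and right with lo=value.
Preorder trace (stopping at first violation):
  at node 31 with bounds (-inf, +inf): OK
  at node 18 with bounds (-inf, 31): OK
  at node 10 with bounds (-inf, 18): OK
  at node 3 with bounds (-inf, 10): OK
  at node 30 with bounds (18, 31): OK
  at node 29 with bounds (18, 30): OK
  at node 25 with bounds (18, 29): OK
  at node 32 with bounds (31, +inf): OK
  at node 36 with bounds (32, +inf): OK
  at node 40 with bounds (36, +inf): OK
No violation found at any node.
Result: Valid BST


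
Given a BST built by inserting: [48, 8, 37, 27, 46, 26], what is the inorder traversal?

Tree insertion order: [48, 8, 37, 27, 46, 26]
Tree (level-order array): [48, 8, None, None, 37, 27, 46, 26]
Inorder traversal: [8, 26, 27, 37, 46, 48]


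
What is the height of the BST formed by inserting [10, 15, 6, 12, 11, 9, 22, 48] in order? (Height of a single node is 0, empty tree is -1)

Insertion order: [10, 15, 6, 12, 11, 9, 22, 48]
Tree (level-order array): [10, 6, 15, None, 9, 12, 22, None, None, 11, None, None, 48]
Compute height bottom-up (empty subtree = -1):
  height(9) = 1 + max(-1, -1) = 0
  height(6) = 1 + max(-1, 0) = 1
  height(11) = 1 + max(-1, -1) = 0
  height(12) = 1 + max(0, -1) = 1
  height(48) = 1 + max(-1, -1) = 0
  height(22) = 1 + max(-1, 0) = 1
  height(15) = 1 + max(1, 1) = 2
  height(10) = 1 + max(1, 2) = 3
Height = 3


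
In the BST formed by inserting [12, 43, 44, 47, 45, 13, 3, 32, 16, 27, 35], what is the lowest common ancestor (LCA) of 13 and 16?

Tree insertion order: [12, 43, 44, 47, 45, 13, 3, 32, 16, 27, 35]
Tree (level-order array): [12, 3, 43, None, None, 13, 44, None, 32, None, 47, 16, 35, 45, None, None, 27]
In a BST, the LCA of p=13, q=16 is the first node v on the
root-to-leaf path with p <= v <= q (go left if both < v, right if both > v).
Walk from root:
  at 12: both 13 and 16 > 12, go right
  at 43: both 13 and 16 < 43, go left
  at 13: 13 <= 13 <= 16, this is the LCA
LCA = 13


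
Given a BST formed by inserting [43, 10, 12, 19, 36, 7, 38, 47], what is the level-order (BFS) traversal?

Tree insertion order: [43, 10, 12, 19, 36, 7, 38, 47]
Tree (level-order array): [43, 10, 47, 7, 12, None, None, None, None, None, 19, None, 36, None, 38]
BFS from the root, enqueuing left then right child of each popped node:
  queue [43] -> pop 43, enqueue [10, 47], visited so far: [43]
  queue [10, 47] -> pop 10, enqueue [7, 12], visited so far: [43, 10]
  queue [47, 7, 12] -> pop 47, enqueue [none], visited so far: [43, 10, 47]
  queue [7, 12] -> pop 7, enqueue [none], visited so far: [43, 10, 47, 7]
  queue [12] -> pop 12, enqueue [19], visited so far: [43, 10, 47, 7, 12]
  queue [19] -> pop 19, enqueue [36], visited so far: [43, 10, 47, 7, 12, 19]
  queue [36] -> pop 36, enqueue [38], visited so far: [43, 10, 47, 7, 12, 19, 36]
  queue [38] -> pop 38, enqueue [none], visited so far: [43, 10, 47, 7, 12, 19, 36, 38]
Result: [43, 10, 47, 7, 12, 19, 36, 38]


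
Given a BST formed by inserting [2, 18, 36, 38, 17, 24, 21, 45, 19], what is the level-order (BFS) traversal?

Tree insertion order: [2, 18, 36, 38, 17, 24, 21, 45, 19]
Tree (level-order array): [2, None, 18, 17, 36, None, None, 24, 38, 21, None, None, 45, 19]
BFS from the root, enqueuing left then right child of each popped node:
  queue [2] -> pop 2, enqueue [18], visited so far: [2]
  queue [18] -> pop 18, enqueue [17, 36], visited so far: [2, 18]
  queue [17, 36] -> pop 17, enqueue [none], visited so far: [2, 18, 17]
  queue [36] -> pop 36, enqueue [24, 38], visited so far: [2, 18, 17, 36]
  queue [24, 38] -> pop 24, enqueue [21], visited so far: [2, 18, 17, 36, 24]
  queue [38, 21] -> pop 38, enqueue [45], visited so far: [2, 18, 17, 36, 24, 38]
  queue [21, 45] -> pop 21, enqueue [19], visited so far: [2, 18, 17, 36, 24, 38, 21]
  queue [45, 19] -> pop 45, enqueue [none], visited so far: [2, 18, 17, 36, 24, 38, 21, 45]
  queue [19] -> pop 19, enqueue [none], visited so far: [2, 18, 17, 36, 24, 38, 21, 45, 19]
Result: [2, 18, 17, 36, 24, 38, 21, 45, 19]


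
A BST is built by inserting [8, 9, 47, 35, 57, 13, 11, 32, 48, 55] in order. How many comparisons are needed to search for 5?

Search path for 5: 8
Found: False
Comparisons: 1


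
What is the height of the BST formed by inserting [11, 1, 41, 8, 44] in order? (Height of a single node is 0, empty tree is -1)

Insertion order: [11, 1, 41, 8, 44]
Tree (level-order array): [11, 1, 41, None, 8, None, 44]
Compute height bottom-up (empty subtree = -1):
  height(8) = 1 + max(-1, -1) = 0
  height(1) = 1 + max(-1, 0) = 1
  height(44) = 1 + max(-1, -1) = 0
  height(41) = 1 + max(-1, 0) = 1
  height(11) = 1 + max(1, 1) = 2
Height = 2


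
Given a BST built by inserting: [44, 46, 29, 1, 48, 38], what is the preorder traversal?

Tree insertion order: [44, 46, 29, 1, 48, 38]
Tree (level-order array): [44, 29, 46, 1, 38, None, 48]
Preorder traversal: [44, 29, 1, 38, 46, 48]


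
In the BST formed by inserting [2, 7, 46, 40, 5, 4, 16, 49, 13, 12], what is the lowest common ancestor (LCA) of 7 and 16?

Tree insertion order: [2, 7, 46, 40, 5, 4, 16, 49, 13, 12]
Tree (level-order array): [2, None, 7, 5, 46, 4, None, 40, 49, None, None, 16, None, None, None, 13, None, 12]
In a BST, the LCA of p=7, q=16 is the first node v on the
root-to-leaf path with p <= v <= q (go left if both < v, right if both > v).
Walk from root:
  at 2: both 7 and 16 > 2, go right
  at 7: 7 <= 7 <= 16, this is the LCA
LCA = 7


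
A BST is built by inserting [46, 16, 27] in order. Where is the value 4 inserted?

Starting tree (level order): [46, 16, None, None, 27]
Insertion path: 46 -> 16
Result: insert 4 as left child of 16
Final tree (level order): [46, 16, None, 4, 27]


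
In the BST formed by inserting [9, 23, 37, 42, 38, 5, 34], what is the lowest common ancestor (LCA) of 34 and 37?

Tree insertion order: [9, 23, 37, 42, 38, 5, 34]
Tree (level-order array): [9, 5, 23, None, None, None, 37, 34, 42, None, None, 38]
In a BST, the LCA of p=34, q=37 is the first node v on the
root-to-leaf path with p <= v <= q (go left if both < v, right if both > v).
Walk from root:
  at 9: both 34 and 37 > 9, go right
  at 23: both 34 and 37 > 23, go right
  at 37: 34 <= 37 <= 37, this is the LCA
LCA = 37


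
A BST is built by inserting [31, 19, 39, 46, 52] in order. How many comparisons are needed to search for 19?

Search path for 19: 31 -> 19
Found: True
Comparisons: 2


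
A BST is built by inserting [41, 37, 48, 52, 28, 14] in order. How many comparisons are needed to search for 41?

Search path for 41: 41
Found: True
Comparisons: 1


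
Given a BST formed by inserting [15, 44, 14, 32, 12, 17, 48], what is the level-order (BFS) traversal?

Tree insertion order: [15, 44, 14, 32, 12, 17, 48]
Tree (level-order array): [15, 14, 44, 12, None, 32, 48, None, None, 17]
BFS from the root, enqueuing left then right child of each popped node:
  queue [15] -> pop 15, enqueue [14, 44], visited so far: [15]
  queue [14, 44] -> pop 14, enqueue [12], visited so far: [15, 14]
  queue [44, 12] -> pop 44, enqueue [32, 48], visited so far: [15, 14, 44]
  queue [12, 32, 48] -> pop 12, enqueue [none], visited so far: [15, 14, 44, 12]
  queue [32, 48] -> pop 32, enqueue [17], visited so far: [15, 14, 44, 12, 32]
  queue [48, 17] -> pop 48, enqueue [none], visited so far: [15, 14, 44, 12, 32, 48]
  queue [17] -> pop 17, enqueue [none], visited so far: [15, 14, 44, 12, 32, 48, 17]
Result: [15, 14, 44, 12, 32, 48, 17]


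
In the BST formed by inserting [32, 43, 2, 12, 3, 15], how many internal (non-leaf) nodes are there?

Tree built from: [32, 43, 2, 12, 3, 15]
Tree (level-order array): [32, 2, 43, None, 12, None, None, 3, 15]
Rule: An internal node has at least one child.
Per-node child counts:
  node 32: 2 child(ren)
  node 2: 1 child(ren)
  node 12: 2 child(ren)
  node 3: 0 child(ren)
  node 15: 0 child(ren)
  node 43: 0 child(ren)
Matching nodes: [32, 2, 12]
Count of internal (non-leaf) nodes: 3


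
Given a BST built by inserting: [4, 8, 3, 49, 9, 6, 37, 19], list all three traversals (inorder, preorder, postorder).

Tree insertion order: [4, 8, 3, 49, 9, 6, 37, 19]
Tree (level-order array): [4, 3, 8, None, None, 6, 49, None, None, 9, None, None, 37, 19]
Inorder (L, root, R): [3, 4, 6, 8, 9, 19, 37, 49]
Preorder (root, L, R): [4, 3, 8, 6, 49, 9, 37, 19]
Postorder (L, R, root): [3, 6, 19, 37, 9, 49, 8, 4]


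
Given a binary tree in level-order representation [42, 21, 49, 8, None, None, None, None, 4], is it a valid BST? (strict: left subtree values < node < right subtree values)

Level-order array: [42, 21, 49, 8, None, None, None, None, 4]
Validate using subtree bounds (lo, hi): at each node, require lo < value < hi,
then recurse left with hi=value and right with lo=value.
Preorder trace (stopping at first violation):
  at node 42 with bounds (-inf, +inf): OK
  at node 21 with bounds (-inf, 42): OK
  at node 8 with bounds (-inf, 21): OK
  at node 4 with bounds (8, 21): VIOLATION
Node 4 violates its bound: not (8 < 4 < 21).
Result: Not a valid BST


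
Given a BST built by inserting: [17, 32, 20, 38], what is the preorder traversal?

Tree insertion order: [17, 32, 20, 38]
Tree (level-order array): [17, None, 32, 20, 38]
Preorder traversal: [17, 32, 20, 38]


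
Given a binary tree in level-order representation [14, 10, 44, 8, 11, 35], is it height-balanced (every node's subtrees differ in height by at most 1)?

Tree (level-order array): [14, 10, 44, 8, 11, 35]
Definition: a tree is height-balanced if, at every node, |h(left) - h(right)| <= 1 (empty subtree has height -1).
Bottom-up per-node check:
  node 8: h_left=-1, h_right=-1, diff=0 [OK], height=0
  node 11: h_left=-1, h_right=-1, diff=0 [OK], height=0
  node 10: h_left=0, h_right=0, diff=0 [OK], height=1
  node 35: h_left=-1, h_right=-1, diff=0 [OK], height=0
  node 44: h_left=0, h_right=-1, diff=1 [OK], height=1
  node 14: h_left=1, h_right=1, diff=0 [OK], height=2
All nodes satisfy the balance condition.
Result: Balanced


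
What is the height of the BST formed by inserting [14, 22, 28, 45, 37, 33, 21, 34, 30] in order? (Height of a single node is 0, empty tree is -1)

Insertion order: [14, 22, 28, 45, 37, 33, 21, 34, 30]
Tree (level-order array): [14, None, 22, 21, 28, None, None, None, 45, 37, None, 33, None, 30, 34]
Compute height bottom-up (empty subtree = -1):
  height(21) = 1 + max(-1, -1) = 0
  height(30) = 1 + max(-1, -1) = 0
  height(34) = 1 + max(-1, -1) = 0
  height(33) = 1 + max(0, 0) = 1
  height(37) = 1 + max(1, -1) = 2
  height(45) = 1 + max(2, -1) = 3
  height(28) = 1 + max(-1, 3) = 4
  height(22) = 1 + max(0, 4) = 5
  height(14) = 1 + max(-1, 5) = 6
Height = 6


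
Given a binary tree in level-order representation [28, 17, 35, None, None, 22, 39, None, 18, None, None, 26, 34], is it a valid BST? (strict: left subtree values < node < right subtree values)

Level-order array: [28, 17, 35, None, None, 22, 39, None, 18, None, None, 26, 34]
Validate using subtree bounds (lo, hi): at each node, require lo < value < hi,
then recurse left with hi=value and right with lo=value.
Preorder trace (stopping at first violation):
  at node 28 with bounds (-inf, +inf): OK
  at node 17 with bounds (-inf, 28): OK
  at node 35 with bounds (28, +inf): OK
  at node 22 with bounds (28, 35): VIOLATION
Node 22 violates its bound: not (28 < 22 < 35).
Result: Not a valid BST


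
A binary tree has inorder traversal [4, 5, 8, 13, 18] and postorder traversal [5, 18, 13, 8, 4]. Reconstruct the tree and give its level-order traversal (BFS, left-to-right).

Inorder:   [4, 5, 8, 13, 18]
Postorder: [5, 18, 13, 8, 4]
Algorithm: postorder visits root last, so walk postorder right-to-left;
each value is the root of the current inorder slice — split it at that
value, recurse on the right subtree first, then the left.
Recursive splits:
  root=4; inorder splits into left=[], right=[5, 8, 13, 18]
  root=8; inorder splits into left=[5], right=[13, 18]
  root=13; inorder splits into left=[], right=[18]
  root=18; inorder splits into left=[], right=[]
  root=5; inorder splits into left=[], right=[]
Reconstructed level-order: [4, 8, 5, 13, 18]


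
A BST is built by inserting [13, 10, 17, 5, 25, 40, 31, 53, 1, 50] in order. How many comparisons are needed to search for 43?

Search path for 43: 13 -> 17 -> 25 -> 40 -> 53 -> 50
Found: False
Comparisons: 6


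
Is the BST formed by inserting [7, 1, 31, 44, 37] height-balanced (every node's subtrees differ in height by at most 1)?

Tree (level-order array): [7, 1, 31, None, None, None, 44, 37]
Definition: a tree is height-balanced if, at every node, |h(left) - h(right)| <= 1 (empty subtree has height -1).
Bottom-up per-node check:
  node 1: h_left=-1, h_right=-1, diff=0 [OK], height=0
  node 37: h_left=-1, h_right=-1, diff=0 [OK], height=0
  node 44: h_left=0, h_right=-1, diff=1 [OK], height=1
  node 31: h_left=-1, h_right=1, diff=2 [FAIL (|-1-1|=2 > 1)], height=2
  node 7: h_left=0, h_right=2, diff=2 [FAIL (|0-2|=2 > 1)], height=3
Node 31 violates the condition: |-1 - 1| = 2 > 1.
Result: Not balanced


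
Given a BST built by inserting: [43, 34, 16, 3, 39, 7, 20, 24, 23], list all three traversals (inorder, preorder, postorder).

Tree insertion order: [43, 34, 16, 3, 39, 7, 20, 24, 23]
Tree (level-order array): [43, 34, None, 16, 39, 3, 20, None, None, None, 7, None, 24, None, None, 23]
Inorder (L, root, R): [3, 7, 16, 20, 23, 24, 34, 39, 43]
Preorder (root, L, R): [43, 34, 16, 3, 7, 20, 24, 23, 39]
Postorder (L, R, root): [7, 3, 23, 24, 20, 16, 39, 34, 43]


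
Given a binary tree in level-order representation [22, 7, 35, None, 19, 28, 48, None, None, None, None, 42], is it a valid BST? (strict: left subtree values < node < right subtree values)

Level-order array: [22, 7, 35, None, 19, 28, 48, None, None, None, None, 42]
Validate using subtree bounds (lo, hi): at each node, require lo < value < hi,
then recurse left with hi=value and right with lo=value.
Preorder trace (stopping at first violation):
  at node 22 with bounds (-inf, +inf): OK
  at node 7 with bounds (-inf, 22): OK
  at node 19 with bounds (7, 22): OK
  at node 35 with bounds (22, +inf): OK
  at node 28 with bounds (22, 35): OK
  at node 48 with bounds (35, +inf): OK
  at node 42 with bounds (35, 48): OK
No violation found at any node.
Result: Valid BST


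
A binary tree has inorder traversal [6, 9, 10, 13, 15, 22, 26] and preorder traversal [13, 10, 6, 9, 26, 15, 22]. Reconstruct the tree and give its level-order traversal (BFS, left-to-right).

Inorder:  [6, 9, 10, 13, 15, 22, 26]
Preorder: [13, 10, 6, 9, 26, 15, 22]
Algorithm: preorder visits root first, so consume preorder in order;
for each root, split the current inorder slice at that value into
left-subtree inorder and right-subtree inorder, then recurse.
Recursive splits:
  root=13; inorder splits into left=[6, 9, 10], right=[15, 22, 26]
  root=10; inorder splits into left=[6, 9], right=[]
  root=6; inorder splits into left=[], right=[9]
  root=9; inorder splits into left=[], right=[]
  root=26; inorder splits into left=[15, 22], right=[]
  root=15; inorder splits into left=[], right=[22]
  root=22; inorder splits into left=[], right=[]
Reconstructed level-order: [13, 10, 26, 6, 15, 9, 22]


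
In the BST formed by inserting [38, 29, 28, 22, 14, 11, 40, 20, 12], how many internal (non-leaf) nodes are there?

Tree built from: [38, 29, 28, 22, 14, 11, 40, 20, 12]
Tree (level-order array): [38, 29, 40, 28, None, None, None, 22, None, 14, None, 11, 20, None, 12]
Rule: An internal node has at least one child.
Per-node child counts:
  node 38: 2 child(ren)
  node 29: 1 child(ren)
  node 28: 1 child(ren)
  node 22: 1 child(ren)
  node 14: 2 child(ren)
  node 11: 1 child(ren)
  node 12: 0 child(ren)
  node 20: 0 child(ren)
  node 40: 0 child(ren)
Matching nodes: [38, 29, 28, 22, 14, 11]
Count of internal (non-leaf) nodes: 6


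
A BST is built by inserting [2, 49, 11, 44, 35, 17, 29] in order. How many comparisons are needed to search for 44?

Search path for 44: 2 -> 49 -> 11 -> 44
Found: True
Comparisons: 4


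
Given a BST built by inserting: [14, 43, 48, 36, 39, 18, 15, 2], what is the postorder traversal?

Tree insertion order: [14, 43, 48, 36, 39, 18, 15, 2]
Tree (level-order array): [14, 2, 43, None, None, 36, 48, 18, 39, None, None, 15]
Postorder traversal: [2, 15, 18, 39, 36, 48, 43, 14]


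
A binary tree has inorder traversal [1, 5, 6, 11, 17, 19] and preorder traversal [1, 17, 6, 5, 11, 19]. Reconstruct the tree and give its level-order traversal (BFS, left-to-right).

Inorder:  [1, 5, 6, 11, 17, 19]
Preorder: [1, 17, 6, 5, 11, 19]
Algorithm: preorder visits root first, so consume preorder in order;
for each root, split the current inorder slice at that value into
left-subtree inorder and right-subtree inorder, then recurse.
Recursive splits:
  root=1; inorder splits into left=[], right=[5, 6, 11, 17, 19]
  root=17; inorder splits into left=[5, 6, 11], right=[19]
  root=6; inorder splits into left=[5], right=[11]
  root=5; inorder splits into left=[], right=[]
  root=11; inorder splits into left=[], right=[]
  root=19; inorder splits into left=[], right=[]
Reconstructed level-order: [1, 17, 6, 19, 5, 11]


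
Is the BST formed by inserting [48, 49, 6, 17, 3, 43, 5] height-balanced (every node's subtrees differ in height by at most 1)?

Tree (level-order array): [48, 6, 49, 3, 17, None, None, None, 5, None, 43]
Definition: a tree is height-balanced if, at every node, |h(left) - h(right)| <= 1 (empty subtree has height -1).
Bottom-up per-node check:
  node 5: h_left=-1, h_right=-1, diff=0 [OK], height=0
  node 3: h_left=-1, h_right=0, diff=1 [OK], height=1
  node 43: h_left=-1, h_right=-1, diff=0 [OK], height=0
  node 17: h_left=-1, h_right=0, diff=1 [OK], height=1
  node 6: h_left=1, h_right=1, diff=0 [OK], height=2
  node 49: h_left=-1, h_right=-1, diff=0 [OK], height=0
  node 48: h_left=2, h_right=0, diff=2 [FAIL (|2-0|=2 > 1)], height=3
Node 48 violates the condition: |2 - 0| = 2 > 1.
Result: Not balanced


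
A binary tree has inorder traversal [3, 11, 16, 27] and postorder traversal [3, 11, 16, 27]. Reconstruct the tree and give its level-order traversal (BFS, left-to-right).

Inorder:   [3, 11, 16, 27]
Postorder: [3, 11, 16, 27]
Algorithm: postorder visits root last, so walk postorder right-to-left;
each value is the root of the current inorder slice — split it at that
value, recurse on the right subtree first, then the left.
Recursive splits:
  root=27; inorder splits into left=[3, 11, 16], right=[]
  root=16; inorder splits into left=[3, 11], right=[]
  root=11; inorder splits into left=[3], right=[]
  root=3; inorder splits into left=[], right=[]
Reconstructed level-order: [27, 16, 11, 3]


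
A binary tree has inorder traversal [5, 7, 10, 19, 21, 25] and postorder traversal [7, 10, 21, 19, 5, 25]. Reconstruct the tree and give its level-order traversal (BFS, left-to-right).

Inorder:   [5, 7, 10, 19, 21, 25]
Postorder: [7, 10, 21, 19, 5, 25]
Algorithm: postorder visits root last, so walk postorder right-to-left;
each value is the root of the current inorder slice — split it at that
value, recurse on the right subtree first, then the left.
Recursive splits:
  root=25; inorder splits into left=[5, 7, 10, 19, 21], right=[]
  root=5; inorder splits into left=[], right=[7, 10, 19, 21]
  root=19; inorder splits into left=[7, 10], right=[21]
  root=21; inorder splits into left=[], right=[]
  root=10; inorder splits into left=[7], right=[]
  root=7; inorder splits into left=[], right=[]
Reconstructed level-order: [25, 5, 19, 10, 21, 7]


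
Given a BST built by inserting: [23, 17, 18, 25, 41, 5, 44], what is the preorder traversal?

Tree insertion order: [23, 17, 18, 25, 41, 5, 44]
Tree (level-order array): [23, 17, 25, 5, 18, None, 41, None, None, None, None, None, 44]
Preorder traversal: [23, 17, 5, 18, 25, 41, 44]


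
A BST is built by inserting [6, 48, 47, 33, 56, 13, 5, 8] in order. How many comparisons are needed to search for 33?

Search path for 33: 6 -> 48 -> 47 -> 33
Found: True
Comparisons: 4


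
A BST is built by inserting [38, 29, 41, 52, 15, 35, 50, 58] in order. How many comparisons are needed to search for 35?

Search path for 35: 38 -> 29 -> 35
Found: True
Comparisons: 3


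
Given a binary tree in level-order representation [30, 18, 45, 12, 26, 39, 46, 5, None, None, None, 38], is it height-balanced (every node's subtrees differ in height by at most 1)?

Tree (level-order array): [30, 18, 45, 12, 26, 39, 46, 5, None, None, None, 38]
Definition: a tree is height-balanced if, at every node, |h(left) - h(right)| <= 1 (empty subtree has height -1).
Bottom-up per-node check:
  node 5: h_left=-1, h_right=-1, diff=0 [OK], height=0
  node 12: h_left=0, h_right=-1, diff=1 [OK], height=1
  node 26: h_left=-1, h_right=-1, diff=0 [OK], height=0
  node 18: h_left=1, h_right=0, diff=1 [OK], height=2
  node 38: h_left=-1, h_right=-1, diff=0 [OK], height=0
  node 39: h_left=0, h_right=-1, diff=1 [OK], height=1
  node 46: h_left=-1, h_right=-1, diff=0 [OK], height=0
  node 45: h_left=1, h_right=0, diff=1 [OK], height=2
  node 30: h_left=2, h_right=2, diff=0 [OK], height=3
All nodes satisfy the balance condition.
Result: Balanced


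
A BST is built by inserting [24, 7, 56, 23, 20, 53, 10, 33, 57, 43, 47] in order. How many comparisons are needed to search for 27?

Search path for 27: 24 -> 56 -> 53 -> 33
Found: False
Comparisons: 4


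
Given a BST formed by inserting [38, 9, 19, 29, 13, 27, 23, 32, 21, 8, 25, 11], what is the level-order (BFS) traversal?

Tree insertion order: [38, 9, 19, 29, 13, 27, 23, 32, 21, 8, 25, 11]
Tree (level-order array): [38, 9, None, 8, 19, None, None, 13, 29, 11, None, 27, 32, None, None, 23, None, None, None, 21, 25]
BFS from the root, enqueuing left then right child of each popped node:
  queue [38] -> pop 38, enqueue [9], visited so far: [38]
  queue [9] -> pop 9, enqueue [8, 19], visited so far: [38, 9]
  queue [8, 19] -> pop 8, enqueue [none], visited so far: [38, 9, 8]
  queue [19] -> pop 19, enqueue [13, 29], visited so far: [38, 9, 8, 19]
  queue [13, 29] -> pop 13, enqueue [11], visited so far: [38, 9, 8, 19, 13]
  queue [29, 11] -> pop 29, enqueue [27, 32], visited so far: [38, 9, 8, 19, 13, 29]
  queue [11, 27, 32] -> pop 11, enqueue [none], visited so far: [38, 9, 8, 19, 13, 29, 11]
  queue [27, 32] -> pop 27, enqueue [23], visited so far: [38, 9, 8, 19, 13, 29, 11, 27]
  queue [32, 23] -> pop 32, enqueue [none], visited so far: [38, 9, 8, 19, 13, 29, 11, 27, 32]
  queue [23] -> pop 23, enqueue [21, 25], visited so far: [38, 9, 8, 19, 13, 29, 11, 27, 32, 23]
  queue [21, 25] -> pop 21, enqueue [none], visited so far: [38, 9, 8, 19, 13, 29, 11, 27, 32, 23, 21]
  queue [25] -> pop 25, enqueue [none], visited so far: [38, 9, 8, 19, 13, 29, 11, 27, 32, 23, 21, 25]
Result: [38, 9, 8, 19, 13, 29, 11, 27, 32, 23, 21, 25]


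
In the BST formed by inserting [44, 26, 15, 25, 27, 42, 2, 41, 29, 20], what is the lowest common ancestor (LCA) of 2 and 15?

Tree insertion order: [44, 26, 15, 25, 27, 42, 2, 41, 29, 20]
Tree (level-order array): [44, 26, None, 15, 27, 2, 25, None, 42, None, None, 20, None, 41, None, None, None, 29]
In a BST, the LCA of p=2, q=15 is the first node v on the
root-to-leaf path with p <= v <= q (go left if both < v, right if both > v).
Walk from root:
  at 44: both 2 and 15 < 44, go left
  at 26: both 2 and 15 < 26, go left
  at 15: 2 <= 15 <= 15, this is the LCA
LCA = 15


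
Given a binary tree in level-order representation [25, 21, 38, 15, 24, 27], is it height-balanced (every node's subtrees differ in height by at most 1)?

Tree (level-order array): [25, 21, 38, 15, 24, 27]
Definition: a tree is height-balanced if, at every node, |h(left) - h(right)| <= 1 (empty subtree has height -1).
Bottom-up per-node check:
  node 15: h_left=-1, h_right=-1, diff=0 [OK], height=0
  node 24: h_left=-1, h_right=-1, diff=0 [OK], height=0
  node 21: h_left=0, h_right=0, diff=0 [OK], height=1
  node 27: h_left=-1, h_right=-1, diff=0 [OK], height=0
  node 38: h_left=0, h_right=-1, diff=1 [OK], height=1
  node 25: h_left=1, h_right=1, diff=0 [OK], height=2
All nodes satisfy the balance condition.
Result: Balanced


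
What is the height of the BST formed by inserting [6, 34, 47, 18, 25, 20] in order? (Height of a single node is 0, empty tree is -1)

Insertion order: [6, 34, 47, 18, 25, 20]
Tree (level-order array): [6, None, 34, 18, 47, None, 25, None, None, 20]
Compute height bottom-up (empty subtree = -1):
  height(20) = 1 + max(-1, -1) = 0
  height(25) = 1 + max(0, -1) = 1
  height(18) = 1 + max(-1, 1) = 2
  height(47) = 1 + max(-1, -1) = 0
  height(34) = 1 + max(2, 0) = 3
  height(6) = 1 + max(-1, 3) = 4
Height = 4


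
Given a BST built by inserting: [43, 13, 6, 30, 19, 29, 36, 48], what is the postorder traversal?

Tree insertion order: [43, 13, 6, 30, 19, 29, 36, 48]
Tree (level-order array): [43, 13, 48, 6, 30, None, None, None, None, 19, 36, None, 29]
Postorder traversal: [6, 29, 19, 36, 30, 13, 48, 43]


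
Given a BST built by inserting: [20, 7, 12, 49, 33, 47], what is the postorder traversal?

Tree insertion order: [20, 7, 12, 49, 33, 47]
Tree (level-order array): [20, 7, 49, None, 12, 33, None, None, None, None, 47]
Postorder traversal: [12, 7, 47, 33, 49, 20]


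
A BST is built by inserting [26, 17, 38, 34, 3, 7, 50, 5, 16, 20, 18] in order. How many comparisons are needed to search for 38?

Search path for 38: 26 -> 38
Found: True
Comparisons: 2


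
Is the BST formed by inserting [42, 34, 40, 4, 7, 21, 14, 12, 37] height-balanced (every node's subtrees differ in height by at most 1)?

Tree (level-order array): [42, 34, None, 4, 40, None, 7, 37, None, None, 21, None, None, 14, None, 12]
Definition: a tree is height-balanced if, at every node, |h(left) - h(right)| <= 1 (empty subtree has height -1).
Bottom-up per-node check:
  node 12: h_left=-1, h_right=-1, diff=0 [OK], height=0
  node 14: h_left=0, h_right=-1, diff=1 [OK], height=1
  node 21: h_left=1, h_right=-1, diff=2 [FAIL (|1--1|=2 > 1)], height=2
  node 7: h_left=-1, h_right=2, diff=3 [FAIL (|-1-2|=3 > 1)], height=3
  node 4: h_left=-1, h_right=3, diff=4 [FAIL (|-1-3|=4 > 1)], height=4
  node 37: h_left=-1, h_right=-1, diff=0 [OK], height=0
  node 40: h_left=0, h_right=-1, diff=1 [OK], height=1
  node 34: h_left=4, h_right=1, diff=3 [FAIL (|4-1|=3 > 1)], height=5
  node 42: h_left=5, h_right=-1, diff=6 [FAIL (|5--1|=6 > 1)], height=6
Node 21 violates the condition: |1 - -1| = 2 > 1.
Result: Not balanced
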